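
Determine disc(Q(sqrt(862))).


For K = Q(sqrt(d)) with d squarefree: disc(K) = d if d = 1 mod 4, and disc(K) = 4d if d = 2 or 3 mod 4.
Here d = 862, and d mod 4 = 2.
d = 2 mod 4, not 1 (O_K = Z[sqrt(d)]), so disc(K) = 4d = 4 * (862) = 3448

3448


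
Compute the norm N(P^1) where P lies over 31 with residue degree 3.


N(P^a) = p^(a*f)
= 31^(1*3)
= 31^3
= 29791

29791


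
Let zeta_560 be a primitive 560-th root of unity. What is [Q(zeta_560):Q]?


The degree equals Euler's totient phi(560).
560 = 2^4 * 5 * 7
phi(560) = 192

192


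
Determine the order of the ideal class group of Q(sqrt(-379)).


K = Q(sqrt(-379)). d mod 4 = 1, so D = disc(K) = d = -379
h(K) equals the number of primitive reduced positive-definite forms (a, b, c) = a*x^2 + b*x*y + c*y^2 with b^2 - 4ac = D,
where reduced means |b| <= a <= c, with b >= 0 whenever |b| = a or a = c, and primitive means gcd(a, b, c) = 1.
Reduced forces 3a^2 <= |D| = 379, so 1 <= a <= 11; b must have the parity of D, and c = (b^2 - D)/(4a) must be an integer >= a.
Enumerate a = 1..11, b in [-a, a]:
  a=1: (1, 1, 95)  [1]
  a=2..4: none
  a=5: (5, -1, 19), (5, 1, 19)  [2]
  a=6..11: none
Total reduced forms: 1 + 2 = 3
h = 3

3


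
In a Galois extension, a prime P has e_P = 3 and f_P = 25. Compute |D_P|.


|D_P| = e * f
= 3 * 25
= 75

75


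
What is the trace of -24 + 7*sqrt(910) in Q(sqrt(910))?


Tr(a + b*sqrt(d)) = (a + b*sqrt(d)) + (a - b*sqrt(d)) = 2a
= 2 * (-24)
= -48

-48


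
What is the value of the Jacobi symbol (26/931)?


Compute (26/931) via quadratic reciprocity:
  pull out 2: (2/931) = -1  (since 931 mod 8 = 3)
  reciprocity: (13/931) -> +(931/13)
  reduce: (8/13)
  pull out 2: (2/13) = -1  (since 13 mod 8 = 5)
  pull out 2: (2/13) = -1  (since 13 mod 8 = 5)
  pull out 2: (2/13) = -1  (since 13 mod 8 = 5)
  (1/13) = 1
Product of signs = 1

1


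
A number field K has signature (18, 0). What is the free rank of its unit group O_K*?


By Dirichlet's unit theorem:
rank = r1 + r2 - 1
= 18 + 0 - 1
= 17

17


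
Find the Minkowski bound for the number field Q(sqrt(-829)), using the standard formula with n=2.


d = -829, d mod 4 = 3, so disc(K) = 4d = -3316; |disc(K)| = 3316
Imaginary quadratic field, so n = 2, s = r2 = 1, r1 = 0
M = (n!/n^n) * (4/pi)^s * sqrt(|disc(K)|) = (2!/2^2) * (4/pi)^1 * sqrt(3316)
= 0.5 * 1.273240 * 57.584720
= 36.6596

36.6596


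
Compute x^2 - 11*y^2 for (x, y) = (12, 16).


x^2 - d*y^2
= 12^2 - 11*16^2
= 144 - 2816
= -2672

-2672


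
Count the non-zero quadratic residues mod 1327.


For prime p, the number of non-zero quadratic residues is (p-1)/2.
= (1327-1)/2
= 663

663


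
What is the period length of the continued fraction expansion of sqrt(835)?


Run the CF algorithm for sqrt(835).
a_0 = floor(sqrt(835)) = 28; set m_0=0, q_0=1.
Recurrence: m' = q*a - m,  q' = (d - m'^2)/q,  a' = floor((a_0 + m')/q').
  step 1: m=28, q=51, a=1
  step 2: m=23, q=6, a=8
  step 3: m=25, q=35, a=1
  step 4: m=10, q=21, a=1
  step 5: m=11, q=34, a=1
  step 6: m=23, q=9, a=5
  step 7: m=22, q=39, a=1
  step 8: m=17, q=14, a=3
  step 9: m=25, q=15, a=3
  step 10: m=20, q=29, a=1
  step 11: m=9, q=26, a=1
  step 12: m=17, q=21, a=2
  step 13: m=25, q=10, a=5
  step 14: m=25, q=21, a=2
  step 15: m=17, q=26, a=1
  step 16: m=9, q=29, a=1
  step 17: m=20, q=15, a=3
  step 18: m=25, q=14, a=3
  step 19: m=17, q=39, a=1
  step 20: m=22, q=9, a=5
  step 21: m=23, q=34, a=1
  step 22: m=11, q=21, a=1
  step 23: m=10, q=35, a=1
  step 24: m=25, q=6, a=8
  step 25: m=23, q=51, a=1
  step 26: m=28, q=1, a=56
a_26 = 2*a_0 = 56, so the period closes here.
sqrt(835) = [28; 1, 8, 1, 1, 1, 5, 1, 3, 3, 1, 1, 2, 5, 2, 1, 1, 3, 3, 1, 5, 1, 1, 1, 8, 1, 56]
Period length = 26

26


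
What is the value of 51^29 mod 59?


p = 59 is prime and the exponent is (p-1)/2 = 29, so by Euler's criterion 51^29 = (51/59) = +1 or -1 mod 59.
Compute by square-and-multiply:
  29 = 16 + 8 + 4 + 1 (binary 11101)
  Repeated squaring mod 59: 51^1 = 51, 51^2 = 5, 51^4 = 25, 51^8 = 35, 51^16 = 45
  51^29 = 51^16 * 51^8 * 51^4 * 51^1 = 45 * 35 * 25 * 51 mod 59
    45 * 35 = 1575 = 41 mod 59
    41 * 25 = 1025 = 22 mod 59
    22 * 51 = 1122 = 1 mod 59
  51^29 = 1 mod 59
Result 1: 51 is a quadratic residue mod 59.
51^29 mod 59 = 1

1


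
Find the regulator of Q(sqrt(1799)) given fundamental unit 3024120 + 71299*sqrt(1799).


epsilon = 3024120 + 71299*sqrt(1799)
= 6.0482e+06
R = ln(6.0482e+06)
= 15.6153

15.6153


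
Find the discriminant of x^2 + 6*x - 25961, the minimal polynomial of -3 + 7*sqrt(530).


The element -3 + 7*sqrt(530) has minimal polynomial:
x^2 + 6*x - 25961
Discriminant = (6)^2 - 4*(-25961)
= 36 + 103844
= 103880

103880


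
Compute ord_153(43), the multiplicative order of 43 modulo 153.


We want ord_153(43), the smallest k >= 1 with 43^k = 1 mod 153.
n = 153 = 3^2 * 17, phi(153) = 96; the order divides phi(n).
Divisors of 96: 1, 2, 3, 4, 6, 8, 12, 16, 24, 32, 48, 96
Repeated squaring mod 153: 43^1 = 43, 43^2 = 13, 43^4 = 16, 43^8 = 103, 43^16 = 52, 43^32 = 103, 43^64 = 52
Test divisors in increasing order:
  k=1: 43^1 = 43 mod 153
  k=2: 43^2 = 13 mod 153
  k=3: 43^3 = 13 * 43 = 100 mod 153
  k=4: 43^4 = 16 mod 153
  k=6: 43^6 = 16 * 13 = 55 mod 153
  k=8: 43^8 = 103 mod 153
  k=12: 43^12 = 103 * 16 = 118 mod 153
  k=16: 43^16 = 52 mod 153
  k=24: 43^24 = 52 * 103 = 1 mod 153  <- first divisor giving 1
Order = 24

24


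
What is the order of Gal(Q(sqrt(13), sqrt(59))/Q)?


The 2 square roots of distinct primes are multiplicatively independent over Q,
so [K:Q] = 2^2 and Gal(K/Q) is isomorphic to (Z/2Z)^2.
|Gal| = 2^2 = 4

4


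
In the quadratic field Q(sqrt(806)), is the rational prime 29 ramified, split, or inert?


K = Q(sqrt(806)). Since d mod 4 = 2, disc(K) = 3224.
Check p | disc: 3224 mod 29 = 5.
p does not divide disc. Compute Legendre symbol (d/p):
23^((29-1)/2) mod 29 = 1
(d/p) = 1, so p splits: (p) = P*P' with e=1, f=1, g=2.
Therefore p is split.

split


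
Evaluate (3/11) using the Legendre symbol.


p = 11 is prime, so compute (3/11) with the reciprocity algorithm (Jacobi-symbol steps: pull out 2s via (2/n), flip via reciprocity, reduce):
  reciprocity: (3/11) -> -(11/3)
  reduce: (2/3)
  pull out 2: (2/3) = -1  (since 3 mod 8 = 3)
  (1/3) = 1
Product of signs = 1
(3/11) = 1

1


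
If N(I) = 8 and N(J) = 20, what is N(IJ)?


N(IJ) = N(I) * N(J)
= 8 * 20
= 160

160


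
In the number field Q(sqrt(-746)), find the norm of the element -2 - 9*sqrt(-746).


N(a + b*sqrt(d)) = a^2 - d*b^2
= (-2)^2 - (-746)*(-9)^2
= 4 + 60426
= 60430

60430


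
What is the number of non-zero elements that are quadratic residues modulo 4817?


For prime p, the number of non-zero quadratic residues is (p-1)/2.
= (4817-1)/2
= 2408

2408


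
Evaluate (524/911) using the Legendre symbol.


p = 911 is prime, so compute (524/911) with the reciprocity algorithm (Jacobi-symbol steps: pull out 2s via (2/n), flip via reciprocity, reduce):
  pull out 2: (2/911) = +1  (since 911 mod 8 = 7)
  pull out 2: (2/911) = +1  (since 911 mod 8 = 7)
  reciprocity: (131/911) -> -(911/131)
  reduce: (125/131)
  reciprocity: (125/131) -> +(131/125)
  reduce: (6/125)
  pull out 2: (2/125) = -1  (since 125 mod 8 = 5)
  reciprocity: (3/125) -> +(125/3)
  reduce: (2/3)
  pull out 2: (2/3) = -1  (since 3 mod 8 = 3)
  (1/3) = 1
Product of signs = -1
(524/911) = -1

-1


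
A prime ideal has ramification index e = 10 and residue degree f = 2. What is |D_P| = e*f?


|D_P| = e * f
= 10 * 2
= 20

20


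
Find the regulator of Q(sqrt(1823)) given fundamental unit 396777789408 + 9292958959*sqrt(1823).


epsilon = 396777789408 + 9292958959*sqrt(1823)
= 7.9356e+11
R = ln(7.9356e+11)
= 27.3998

27.3998


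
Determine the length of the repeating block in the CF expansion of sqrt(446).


Run the CF algorithm for sqrt(446).
a_0 = floor(sqrt(446)) = 21; set m_0=0, q_0=1.
Recurrence: m' = q*a - m,  q' = (d - m'^2)/q,  a' = floor((a_0 + m')/q').
  step 1: m=21, q=5, a=8
  step 2: m=19, q=17, a=2
  step 3: m=15, q=13, a=2
  step 4: m=11, q=25, a=1
  step 5: m=14, q=10, a=3
  step 6: m=16, q=19, a=1
  step 7: m=3, q=23, a=1
  step 8: m=20, q=2, a=20
  step 9: m=20, q=23, a=1
  step 10: m=3, q=19, a=1
  step 11: m=16, q=10, a=3
  step 12: m=14, q=25, a=1
  step 13: m=11, q=13, a=2
  step 14: m=15, q=17, a=2
  step 15: m=19, q=5, a=8
  step 16: m=21, q=1, a=42
a_16 = 2*a_0 = 42, so the period closes here.
sqrt(446) = [21; 8, 2, 2, 1, 3, 1, 1, 20, 1, 1, 3, 1, 2, 2, 8, 42]
Period length = 16

16


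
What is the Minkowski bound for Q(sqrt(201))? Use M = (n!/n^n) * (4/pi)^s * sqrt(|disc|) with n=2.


d = 201, d mod 4 = 1, so disc(K) = d = 201; |disc(K)| = 201
Real quadratic field, so n = 2, s = r2 = 0, r1 = 2
M = (n!/n^n) * (4/pi)^s * sqrt(|disc(K)|) = (2!/2^2) * (4/pi)^0 * sqrt(201)
= 0.5 * 1.000000 * 14.177447
= 7.0887

7.0887


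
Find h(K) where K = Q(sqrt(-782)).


K = Q(sqrt(-782)). d mod 4 = 2, so D = disc(K) = 4d = -3128
h(K) equals the number of primitive reduced positive-definite forms (a, b, c) = a*x^2 + b*x*y + c*y^2 with b^2 - 4ac = D,
where reduced means |b| <= a <= c, with b >= 0 whenever |b| = a or a = c, and primitive means gcd(a, b, c) = 1.
Reduced forces 3a^2 <= |D| = 3128, so 1 <= a <= 32; b must have the parity of D, and c = (b^2 - D)/(4a) must be an integer >= a.
Enumerate a = 1..32, b in [-a, a]:
  a=1: (1, 0, 782)  [1]
  a=2: (2, 0, 391)  [1]
  a=3: (3, -2, 261), (3, 2, 261)  [2]
  a=4..5: none
  a=6: (6, -4, 131), (6, 4, 131)  [2]
  a=7: (7, -6, 113), (7, 6, 113)  [2]
  a=8: none
  a=9: (9, -2, 87), (9, 2, 87)  [2]
  a=10..13: none
  a=14: (14, -8, 57), (14, 8, 57)  [2]
  a=15..16: none
  a=17: (17, 0, 46)  [1]
  a=18: (18, -16, 47), (18, 16, 47)  [2]
  a=19: (19, -8, 42), (19, 8, 42)  [2]
  a=20: none
  a=21: (21, -20, 42), (21, -8, 38), (21, 8, 38), (21, 20, 42)  [4]
  a=22: none
  a=23: (23, 0, 34)  [1]
  a=24..26: none
  a=27: (27, -2, 29), (27, 2, 29)  [2]
  a=28..32: none
Total reduced forms: 1 + 1 + 2 + 2 + 2 + 2 + 2 + 1 + 2 + 2 + 4 + 1 + 2 = 24
h = 24

24


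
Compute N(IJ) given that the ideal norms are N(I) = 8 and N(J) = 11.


N(IJ) = N(I) * N(J)
= 8 * 11
= 88

88


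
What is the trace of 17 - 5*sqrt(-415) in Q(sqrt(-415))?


Tr(a + b*sqrt(d)) = (a + b*sqrt(d)) + (a - b*sqrt(d)) = 2a
= 2 * (17)
= 34

34


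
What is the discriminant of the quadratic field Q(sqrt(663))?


For K = Q(sqrt(d)) with d squarefree: disc(K) = d if d = 1 mod 4, and disc(K) = 4d if d = 2 or 3 mod 4.
Here d = 663, and d mod 4 = 3.
d = 3 mod 4, not 1 (O_K = Z[sqrt(d)]), so disc(K) = 4d = 4 * (663) = 2652

2652


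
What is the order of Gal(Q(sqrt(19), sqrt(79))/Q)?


The 2 square roots of distinct primes are multiplicatively independent over Q,
so [K:Q] = 2^2 and Gal(K/Q) is isomorphic to (Z/2Z)^2.
|Gal| = 2^2 = 4

4


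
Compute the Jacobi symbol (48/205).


Compute (48/205) via quadratic reciprocity:
  pull out 2: (2/205) = -1  (since 205 mod 8 = 5)
  pull out 2: (2/205) = -1  (since 205 mod 8 = 5)
  pull out 2: (2/205) = -1  (since 205 mod 8 = 5)
  pull out 2: (2/205) = -1  (since 205 mod 8 = 5)
  reciprocity: (3/205) -> +(205/3)
  reduce: (1/3)
  (1/3) = 1
Product of signs = 1

1


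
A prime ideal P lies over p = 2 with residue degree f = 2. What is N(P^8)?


N(P^a) = p^(a*f)
= 2^(8*2)
= 2^16
= 65536

65536


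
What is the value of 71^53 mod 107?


p = 107 is prime and the exponent is (p-1)/2 = 53, so by Euler's criterion 71^53 = (71/107) = +1 or -1 mod 107.
Compute by square-and-multiply:
  53 = 32 + 16 + 4 + 1 (binary 110101)
  Repeated squaring mod 107: 71^1 = 71, 71^2 = 12, 71^4 = 37, 71^8 = 85, 71^16 = 56, 71^32 = 33
  71^53 = 71^32 * 71^16 * 71^4 * 71^1 = 33 * 56 * 37 * 71 mod 107
    33 * 56 = 1848 = 29 mod 107
    29 * 37 = 1073 = 3 mod 107
    3 * 71 = 213 = 106 mod 107
  71^53 = 106 mod 107
Result 106 = p - 1 = -1 mod 107: 71 is a quadratic non-residue mod 107. As a residue in [0, p-1] the value is 106.
71^53 mod 107 = 106

106


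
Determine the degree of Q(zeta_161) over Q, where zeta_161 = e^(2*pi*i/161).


The degree equals Euler's totient phi(161).
161 = 7 * 23
phi(161) = 132

132


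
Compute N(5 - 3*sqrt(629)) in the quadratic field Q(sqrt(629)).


N(a + b*sqrt(d)) = a^2 - d*b^2
= (5)^2 - (629)*(-3)^2
= 25 - 5661
= -5636

-5636


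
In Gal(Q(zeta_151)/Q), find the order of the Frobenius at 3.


The Frobenius at p in Gal(Q(zeta_n)/Q) = (Z/nZ)* is the class of p, so its order is ord_151(3), the smallest k >= 1 with 3^k = 1 mod 151.
n = 151 = 151, phi(151) = 150; the order divides phi(n).
Divisors of 150: 1, 2, 3, 5, 6, 10, 15, 25, 30, 50, 75, 150
Repeated squaring mod 151: 3^1 = 3, 3^2 = 9, 3^4 = 81, 3^8 = 68, 3^16 = 94, 3^32 = 78, 3^64 = 44, 3^128 = 124
Test divisors in increasing order:
  k=1: 3^1 = 3 mod 151
  k=2: 3^2 = 9 mod 151
  k=3: 3^3 = 9 * 3 = 27 mod 151
  k=5: 3^5 = 81 * 3 = 92 mod 151
  k=6: 3^6 = 81 * 9 = 125 mod 151
  k=10: 3^10 = 68 * 9 = 8 mod 151
  k=15: 3^15 = 68 * 81 * 9 * 3 = 132 mod 151
  k=25: 3^25 = 94 * 68 * 3 = 150 mod 151
  k=30: 3^30 = 94 * 68 * 81 * 9 = 59 mod 151
  k=50: 3^50 = 78 * 94 * 9 = 1 mod 151  <- first divisor giving 1
Order = 50

50


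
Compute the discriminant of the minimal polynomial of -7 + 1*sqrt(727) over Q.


The element -7 + 1*sqrt(727) has minimal polynomial:
x^2 + 14*x - 678
Discriminant = (14)^2 - 4*(-678)
= 196 + 2712
= 2908

2908


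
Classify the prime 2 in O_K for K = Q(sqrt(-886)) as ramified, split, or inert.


K = Q(sqrt(-886)). Since d mod 4 = 2, disc(K) = -3544.
Check p | disc: -3544 mod 2 = 0.
p divides disc, so p ramifies: (p) = P^2 with e=2, f=1, g=1.
Therefore p is ramified.

ramified


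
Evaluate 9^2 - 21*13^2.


x^2 - d*y^2
= 9^2 - 21*13^2
= 81 - 3549
= -3468

-3468


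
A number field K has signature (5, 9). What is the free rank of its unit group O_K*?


By Dirichlet's unit theorem:
rank = r1 + r2 - 1
= 5 + 9 - 1
= 13

13


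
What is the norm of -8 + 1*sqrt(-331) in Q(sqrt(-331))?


N(a + b*sqrt(d)) = a^2 - d*b^2
= (-8)^2 - (-331)*(1)^2
= 64 + 331
= 395

395


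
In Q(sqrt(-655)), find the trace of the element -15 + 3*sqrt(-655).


Tr(a + b*sqrt(d)) = (a + b*sqrt(d)) + (a - b*sqrt(d)) = 2a
= 2 * (-15)
= -30

-30


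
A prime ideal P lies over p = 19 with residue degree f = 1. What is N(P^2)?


N(P^a) = p^(a*f)
= 19^(2*1)
= 19^2
= 361

361


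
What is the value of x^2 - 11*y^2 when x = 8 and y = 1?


x^2 - d*y^2
= 8^2 - 11*1^2
= 64 - 11
= 53

53


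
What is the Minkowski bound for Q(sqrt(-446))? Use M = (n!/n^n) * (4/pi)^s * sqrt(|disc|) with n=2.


d = -446, d mod 4 = 2, so disc(K) = 4d = -1784; |disc(K)| = 1784
Imaginary quadratic field, so n = 2, s = r2 = 1, r1 = 0
M = (n!/n^n) * (4/pi)^s * sqrt(|disc(K)|) = (2!/2^2) * (4/pi)^1 * sqrt(1784)
= 0.5 * 1.273240 * 42.237424
= 26.8892

26.8892


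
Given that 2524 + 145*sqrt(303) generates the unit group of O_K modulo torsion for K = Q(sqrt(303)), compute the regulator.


epsilon = 2524 + 145*sqrt(303)
= 5047.9998
R = ln(5047.9998)
= 8.5267

8.5267


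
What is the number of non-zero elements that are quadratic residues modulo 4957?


For prime p, the number of non-zero quadratic residues is (p-1)/2.
= (4957-1)/2
= 2478

2478


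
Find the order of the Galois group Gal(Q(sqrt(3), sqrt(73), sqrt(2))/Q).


The 3 square roots of distinct primes are multiplicatively independent over Q,
so [K:Q] = 2^3 and Gal(K/Q) is isomorphic to (Z/2Z)^3.
|Gal| = 2^3 = 8

8


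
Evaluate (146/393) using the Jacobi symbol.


Compute (146/393) via quadratic reciprocity:
  pull out 2: (2/393) = +1  (since 393 mod 8 = 1)
  reciprocity: (73/393) -> +(393/73)
  reduce: (28/73)
  pull out 2: (2/73) = +1  (since 73 mod 8 = 1)
  pull out 2: (2/73) = +1  (since 73 mod 8 = 1)
  reciprocity: (7/73) -> +(73/7)
  reduce: (3/7)
  reciprocity: (3/7) -> -(7/3)
  reduce: (1/3)
  (1/3) = 1
Product of signs = -1

-1


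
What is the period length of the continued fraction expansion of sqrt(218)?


Run the CF algorithm for sqrt(218).
a_0 = floor(sqrt(218)) = 14; set m_0=0, q_0=1.
Recurrence: m' = q*a - m,  q' = (d - m'^2)/q,  a' = floor((a_0 + m')/q').
  step 1: m=14, q=22, a=1
  step 2: m=8, q=7, a=3
  step 3: m=13, q=7, a=3
  step 4: m=8, q=22, a=1
  step 5: m=14, q=1, a=28
a_5 = 2*a_0 = 28, so the period closes here.
sqrt(218) = [14; 1, 3, 3, 1, 28]
Period length = 5

5


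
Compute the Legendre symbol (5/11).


p = 11 is prime, so compute (5/11) with the reciprocity algorithm (Jacobi-symbol steps: pull out 2s via (2/n), flip via reciprocity, reduce):
  reciprocity: (5/11) -> +(11/5)
  reduce: (1/5)
  (1/5) = 1
Product of signs = 1
(5/11) = 1

1


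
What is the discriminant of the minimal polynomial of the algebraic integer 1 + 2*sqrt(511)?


The element 1 + 2*sqrt(511) has minimal polynomial:
x^2 - 2*x - 2043
Discriminant = (-2)^2 - 4*(-2043)
= 4 + 8172
= 8176

8176


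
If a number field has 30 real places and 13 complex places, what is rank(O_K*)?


By Dirichlet's unit theorem:
rank = r1 + r2 - 1
= 30 + 13 - 1
= 42

42


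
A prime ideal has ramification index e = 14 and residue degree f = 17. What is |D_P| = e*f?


|D_P| = e * f
= 14 * 17
= 238

238


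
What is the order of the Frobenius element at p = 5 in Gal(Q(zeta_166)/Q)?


The Frobenius at p in Gal(Q(zeta_n)/Q) = (Z/nZ)* is the class of p, so its order is ord_166(5), the smallest k >= 1 with 5^k = 1 mod 166.
n = 166 = 2 * 83, phi(166) = 82; the order divides phi(n).
Divisors of 82: 1, 2, 41, 82
Repeated squaring mod 166: 5^1 = 5, 5^2 = 25, 5^4 = 127, 5^8 = 27, 5^16 = 65, 5^32 = 75, 5^64 = 147
Test divisors in increasing order:
  k=1: 5^1 = 5 mod 166
  k=2: 5^2 = 25 mod 166
  k=41: 5^41 = 75 * 27 * 5 = 165 mod 166
  k=82: 5^82 = 147 * 65 * 25 = 1 mod 166  <- first divisor giving 1
Order = 82

82


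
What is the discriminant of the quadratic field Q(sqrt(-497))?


For K = Q(sqrt(d)) with d squarefree: disc(K) = d if d = 1 mod 4, and disc(K) = 4d if d = 2 or 3 mod 4.
Here d = -497, and d mod 4 = 3.
d = 3 mod 4, not 1 (O_K = Z[sqrt(d)]), so disc(K) = 4d = 4 * (-497) = -1988

-1988


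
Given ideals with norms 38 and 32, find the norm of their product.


N(IJ) = N(I) * N(J)
= 38 * 32
= 1216

1216


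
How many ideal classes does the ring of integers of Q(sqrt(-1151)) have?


K = Q(sqrt(-1151)). d mod 4 = 1, so D = disc(K) = d = -1151
h(K) equals the number of primitive reduced positive-definite forms (a, b, c) = a*x^2 + b*x*y + c*y^2 with b^2 - 4ac = D,
where reduced means |b| <= a <= c, with b >= 0 whenever |b| = a or a = c, and primitive means gcd(a, b, c) = 1.
Reduced forces 3a^2 <= |D| = 1151, so 1 <= a <= 19; b must have the parity of D, and c = (b^2 - D)/(4a) must be an integer >= a.
Enumerate a = 1..19, b in [-a, a]:
  a=1: (1, 1, 288)  [1]
  a=2: (2, -1, 144), (2, 1, 144)  [2]
  a=3: (3, -1, 96), (3, 1, 96)  [2]
  a=4: (4, -1, 72), (4, 1, 72)  [2]
  a=5: (5, -3, 58), (5, 3, 58)  [2]
  a=6: (6, -5, 49), (6, -1, 48), (6, 1, 48), (6, 5, 49)  [4]
  a=7: (7, -5, 42), (7, 5, 42)  [2]
  a=8: (8, -1, 36), (8, 1, 36)  [2]
  a=9: (9, -1, 32), (9, 1, 32)  [2]
  a=10: (10, -7, 30), (10, -3, 29), (10, 3, 29), (10, 7, 30)  [4]
  a=11: (11, -9, 28), (11, 9, 28)  [2]
  a=12: (12, -7, 25), (12, -1, 24), (12, 1, 24), (12, 7, 25)  [4]
  a=13: none
  a=14: (14, -9, 22), (14, -5, 21), (14, 5, 21), (14, 9, 22)  [4]
  a=15: (15, -13, 22), (15, -7, 20), (15, 7, 20), (15, 13, 22)  [4]
  a=16: (16, -1, 18), (16, 1, 18)  [2]
  a=17: none
  a=18: (18, -17, 20), (18, 17, 20)  [2]
  a=19: none
Total reduced forms: 1 + 2 + 2 + 2 + 2 + 4 + 2 + 2 + 2 + 4 + 2 + 4 + 4 + 4 + 2 + 2 = 41
h = 41

41


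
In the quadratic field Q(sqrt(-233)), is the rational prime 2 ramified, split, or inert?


K = Q(sqrt(-233)). Since d mod 4 = 3, disc(K) = -932.
Check p | disc: -932 mod 2 = 0.
p divides disc, so p ramifies: (p) = P^2 with e=2, f=1, g=1.
Therefore p is ramified.

ramified


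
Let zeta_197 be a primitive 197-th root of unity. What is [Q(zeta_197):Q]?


The degree equals Euler's totient phi(197).
197 = 197
phi(197) = 196

196


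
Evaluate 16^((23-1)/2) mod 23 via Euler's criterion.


p = 23 is prime and the exponent is (p-1)/2 = 11, so by Euler's criterion 16^11 = (16/23) = +1 or -1 mod 23.
Compute by square-and-multiply:
  11 = 8 + 2 + 1 (binary 1011)
  Repeated squaring mod 23: 16^1 = 16, 16^2 = 3, 16^4 = 9, 16^8 = 12
  16^11 = 16^8 * 16^2 * 16^1 = 12 * 3 * 16 mod 23
    12 * 3 = 36 = 13 mod 23
    13 * 16 = 208 = 1 mod 23
  16^11 = 1 mod 23
Result 1: 16 is a quadratic residue mod 23.
16^11 mod 23 = 1

1


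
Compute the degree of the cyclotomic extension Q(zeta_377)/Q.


The degree equals Euler's totient phi(377).
377 = 13 * 29
phi(377) = 336

336


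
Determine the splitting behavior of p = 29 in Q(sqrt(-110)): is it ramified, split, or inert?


K = Q(sqrt(-110)). Since d mod 4 = 2, disc(K) = -440.
Check p | disc: -440 mod 29 = 24.
p does not divide disc. Compute Legendre symbol (d/p):
6^((29-1)/2) mod 29 = 1
(d/p) = 1, so p splits: (p) = P*P' with e=1, f=1, g=2.
Therefore p is split.

split


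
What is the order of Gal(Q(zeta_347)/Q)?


|Gal(Q(zeta_347)/Q)| = phi(347)
= 346

346


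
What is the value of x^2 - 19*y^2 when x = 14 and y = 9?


x^2 - d*y^2
= 14^2 - 19*9^2
= 196 - 1539
= -1343

-1343


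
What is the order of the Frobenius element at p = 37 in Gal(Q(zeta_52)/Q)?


The Frobenius at p in Gal(Q(zeta_n)/Q) = (Z/nZ)* is the class of p, so its order is ord_52(37), the smallest k >= 1 with 37^k = 1 mod 52.
n = 52 = 2^2 * 13, phi(52) = 24; the order divides phi(n).
Divisors of 24: 1, 2, 3, 4, 6, 8, 12, 24
Repeated squaring mod 52: 37^1 = 37, 37^2 = 17, 37^4 = 29, 37^8 = 9, 37^16 = 29
Test divisors in increasing order:
  k=1: 37^1 = 37 mod 52
  k=2: 37^2 = 17 mod 52
  k=3: 37^3 = 17 * 37 = 5 mod 52
  k=4: 37^4 = 29 mod 52
  k=6: 37^6 = 29 * 17 = 25 mod 52
  k=8: 37^8 = 9 mod 52
  k=12: 37^12 = 9 * 29 = 1 mod 52  <- first divisor giving 1
Order = 12

12


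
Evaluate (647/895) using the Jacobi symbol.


Compute (647/895) via quadratic reciprocity:
  reciprocity: (647/895) -> -(895/647)
  reduce: (248/647)
  pull out 2: (2/647) = +1  (since 647 mod 8 = 7)
  pull out 2: (2/647) = +1  (since 647 mod 8 = 7)
  pull out 2: (2/647) = +1  (since 647 mod 8 = 7)
  reciprocity: (31/647) -> -(647/31)
  reduce: (27/31)
  reciprocity: (27/31) -> -(31/27)
  reduce: (4/27)
  pull out 2: (2/27) = -1  (since 27 mod 8 = 3)
  pull out 2: (2/27) = -1  (since 27 mod 8 = 3)
  (1/27) = 1
Product of signs = -1

-1


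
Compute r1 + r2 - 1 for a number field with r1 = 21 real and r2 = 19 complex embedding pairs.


By Dirichlet's unit theorem:
rank = r1 + r2 - 1
= 21 + 19 - 1
= 39

39


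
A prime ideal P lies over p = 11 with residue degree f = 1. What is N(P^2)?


N(P^a) = p^(a*f)
= 11^(2*1)
= 11^2
= 121

121


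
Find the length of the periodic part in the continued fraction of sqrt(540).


Run the CF algorithm for sqrt(540).
a_0 = floor(sqrt(540)) = 23; set m_0=0, q_0=1.
Recurrence: m' = q*a - m,  q' = (d - m'^2)/q,  a' = floor((a_0 + m')/q').
  step 1: m=23, q=11, a=4
  step 2: m=21, q=9, a=4
  step 3: m=15, q=35, a=1
  step 4: m=20, q=4, a=10
  step 5: m=20, q=35, a=1
  step 6: m=15, q=9, a=4
  step 7: m=21, q=11, a=4
  step 8: m=23, q=1, a=46
a_8 = 2*a_0 = 46, so the period closes here.
sqrt(540) = [23; 4, 4, 1, 10, 1, 4, 4, 46]
Period length = 8

8


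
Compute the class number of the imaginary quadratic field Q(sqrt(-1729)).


K = Q(sqrt(-1729)). d mod 4 = 3, so D = disc(K) = 4d = -6916
h(K) equals the number of primitive reduced positive-definite forms (a, b, c) = a*x^2 + b*x*y + c*y^2 with b^2 - 4ac = D,
where reduced means |b| <= a <= c, with b >= 0 whenever |b| = a or a = c, and primitive means gcd(a, b, c) = 1.
Reduced forces 3a^2 <= |D| = 6916, so 1 <= a <= 48; b must have the parity of D, and c = (b^2 - D)/(4a) must be an integer >= a.
Enumerate a = 1..48, b in [-a, a]:
  a=1: (1, 0, 1729)  [1]
  a=2: (2, 2, 865)  [1]
  a=3..4: none
  a=5: (5, -2, 346), (5, 2, 346)  [2]
  a=6: none
  a=7: (7, 0, 247)  [1]
  a=8..9: none
  a=10: (10, -2, 173), (10, 2, 173)  [2]
  a=11: (11, -6, 158), (11, 6, 158)  [2]
  a=12: none
  a=13: (13, 0, 133)  [1]
  a=14: (14, 14, 127)  [1]
  a=15..18: none
  a=19: (19, 0, 91)  [1]
  a=20..21: none
  a=22: (22, -6, 79), (22, 6, 79)  [2]
  a=23..24: none
  a=25: (25, -22, 74), (25, 22, 74)  [2]
  a=26: (26, 26, 73)  [1]
  a=27..30: none
  a=31: (31, -20, 59), (31, 20, 59)  [2]
  a=32..34: none
  a=35: (35, -28, 55), (35, 28, 55)  [2]
  a=36: none
  a=37: (37, -22, 50), (37, 22, 50)  [2]
  a=38: (38, 38, 55)  [1]
  a=39..48: none
Total reduced forms: 1 + 1 + 2 + 1 + 2 + 2 + 1 + 1 + 1 + 2 + 2 + 1 + 2 + 2 + 2 + 1 = 24
h = 24

24


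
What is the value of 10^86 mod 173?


p = 173 is prime and the exponent is (p-1)/2 = 86, so by Euler's criterion 10^86 = (10/173) = +1 or -1 mod 173.
Compute by square-and-multiply:
  86 = 64 + 16 + 4 + 2 (binary 1010110)
  Repeated squaring mod 173: 10^1 = 10, 10^2 = 100, 10^4 = 139, 10^8 = 118, 10^16 = 84, 10^32 = 136, 10^64 = 158
  10^86 = 10^64 * 10^16 * 10^4 * 10^2 = 158 * 84 * 139 * 100 mod 173
    158 * 84 = 13272 = 124 mod 173
    124 * 139 = 17236 = 109 mod 173
    109 * 100 = 10900 = 1 mod 173
  10^86 = 1 mod 173
Result 1: 10 is a quadratic residue mod 173.
10^86 mod 173 = 1

1


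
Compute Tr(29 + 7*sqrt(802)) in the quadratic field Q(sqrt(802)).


Tr(a + b*sqrt(d)) = (a + b*sqrt(d)) + (a - b*sqrt(d)) = 2a
= 2 * (29)
= 58

58


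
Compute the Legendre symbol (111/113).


p = 113 is prime, so compute (111/113) with the reciprocity algorithm (Jacobi-symbol steps: pull out 2s via (2/n), flip via reciprocity, reduce):
  reciprocity: (111/113) -> +(113/111)
  reduce: (2/111)
  pull out 2: (2/111) = +1  (since 111 mod 8 = 7)
  (1/111) = 1
Product of signs = 1
(111/113) = 1

1


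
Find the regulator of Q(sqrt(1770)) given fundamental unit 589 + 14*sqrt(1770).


epsilon = 589 + 14*sqrt(1770)
= 1177.9992
R = ln(1177.9992)
= 7.0716

7.0716


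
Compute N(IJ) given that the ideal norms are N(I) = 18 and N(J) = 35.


N(IJ) = N(I) * N(J)
= 18 * 35
= 630

630


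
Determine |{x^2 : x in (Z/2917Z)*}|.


For prime p, the number of non-zero quadratic residues is (p-1)/2.
= (2917-1)/2
= 1458

1458


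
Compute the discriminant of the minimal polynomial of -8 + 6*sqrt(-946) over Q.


The element -8 + 6*sqrt(-946) has minimal polynomial:
x^2 + 16*x + 34120
Discriminant = (16)^2 - 4*(34120)
= 256 - 136480
= -136224

-136224


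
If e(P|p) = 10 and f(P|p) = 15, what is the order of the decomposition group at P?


|D_P| = e * f
= 10 * 15
= 150

150


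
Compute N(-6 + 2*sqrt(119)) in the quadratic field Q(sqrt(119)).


N(a + b*sqrt(d)) = a^2 - d*b^2
= (-6)^2 - (119)*(2)^2
= 36 - 476
= -440

-440


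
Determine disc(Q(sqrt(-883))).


For K = Q(sqrt(d)) with d squarefree: disc(K) = d if d = 1 mod 4, and disc(K) = 4d if d = 2 or 3 mod 4.
Here d = -883, and d mod 4 = 1.
d = 1 mod 4 (O_K = Z[(1+sqrt(d))/2]), so disc(K) = d = -883

-883


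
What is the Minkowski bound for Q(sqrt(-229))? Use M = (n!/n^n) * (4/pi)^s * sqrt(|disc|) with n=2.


d = -229, d mod 4 = 3, so disc(K) = 4d = -916; |disc(K)| = 916
Imaginary quadratic field, so n = 2, s = r2 = 1, r1 = 0
M = (n!/n^n) * (4/pi)^s * sqrt(|disc(K)|) = (2!/2^2) * (4/pi)^1 * sqrt(916)
= 0.5 * 1.273240 * 30.265492
= 19.2676

19.2676


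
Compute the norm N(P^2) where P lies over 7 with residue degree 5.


N(P^a) = p^(a*f)
= 7^(2*5)
= 7^10
= 282475249

282475249


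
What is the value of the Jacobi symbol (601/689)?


Compute (601/689) via quadratic reciprocity:
  reciprocity: (601/689) -> +(689/601)
  reduce: (88/601)
  pull out 2: (2/601) = +1  (since 601 mod 8 = 1)
  pull out 2: (2/601) = +1  (since 601 mod 8 = 1)
  pull out 2: (2/601) = +1  (since 601 mod 8 = 1)
  reciprocity: (11/601) -> +(601/11)
  reduce: (7/11)
  reciprocity: (7/11) -> -(11/7)
  reduce: (4/7)
  pull out 2: (2/7) = +1  (since 7 mod 8 = 7)
  pull out 2: (2/7) = +1  (since 7 mod 8 = 7)
  (1/7) = 1
Product of signs = -1

-1


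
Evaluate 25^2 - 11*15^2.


x^2 - d*y^2
= 25^2 - 11*15^2
= 625 - 2475
= -1850

-1850


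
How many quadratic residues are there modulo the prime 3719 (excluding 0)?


For prime p, the number of non-zero quadratic residues is (p-1)/2.
= (3719-1)/2
= 1859

1859


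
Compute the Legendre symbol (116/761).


p = 761 is prime, so compute (116/761) with the reciprocity algorithm (Jacobi-symbol steps: pull out 2s via (2/n), flip via reciprocity, reduce):
  pull out 2: (2/761) = +1  (since 761 mod 8 = 1)
  pull out 2: (2/761) = +1  (since 761 mod 8 = 1)
  reciprocity: (29/761) -> +(761/29)
  reduce: (7/29)
  reciprocity: (7/29) -> +(29/7)
  reduce: (1/7)
  (1/7) = 1
Product of signs = 1
(116/761) = 1

1


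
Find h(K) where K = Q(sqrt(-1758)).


K = Q(sqrt(-1758)). d mod 4 = 2, so D = disc(K) = 4d = -7032
h(K) equals the number of primitive reduced positive-definite forms (a, b, c) = a*x^2 + b*x*y + c*y^2 with b^2 - 4ac = D,
where reduced means |b| <= a <= c, with b >= 0 whenever |b| = a or a = c, and primitive means gcd(a, b, c) = 1.
Reduced forces 3a^2 <= |D| = 7032, so 1 <= a <= 48; b must have the parity of D, and c = (b^2 - D)/(4a) must be an integer >= a.
Enumerate a = 1..48, b in [-a, a]:
  a=1: (1, 0, 1758)  [1]
  a=2: (2, 0, 879)  [1]
  a=3: (3, 0, 586)  [1]
  a=4..5: none
  a=6: (6, 0, 293)  [1]
  a=7..12: none
  a=13: (13, -12, 138), (13, 12, 138)  [2]
  a=14..18: none
  a=19: (19, -6, 93), (19, 6, 93)  [2]
  a=20..22: none
  a=23: (23, -12, 78), (23, 12, 78)  [2]
  a=24..25: none
  a=26: (26, -12, 69), (26, 12, 69)  [2]
  a=27..30: none
  a=31: (31, -6, 57), (31, 6, 57)  [2]
  a=32..37: none
  a=38: (38, -32, 53), (38, 32, 53)  [2]
  a=39: (39, -12, 46), (39, 12, 46)  [2]
  a=40: none
  a=41: (41, -26, 47), (41, 26, 47)  [2]
  a=42..48: none
Total reduced forms: 1 + 1 + 1 + 1 + 2 + 2 + 2 + 2 + 2 + 2 + 2 + 2 = 20
h = 20

20


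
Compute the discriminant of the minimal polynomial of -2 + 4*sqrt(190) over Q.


The element -2 + 4*sqrt(190) has minimal polynomial:
x^2 + 4*x - 3036
Discriminant = (4)^2 - 4*(-3036)
= 16 + 12144
= 12160

12160


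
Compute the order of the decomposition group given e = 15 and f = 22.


|D_P| = e * f
= 15 * 22
= 330

330


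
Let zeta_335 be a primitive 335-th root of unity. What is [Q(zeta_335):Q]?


The degree equals Euler's totient phi(335).
335 = 5 * 67
phi(335) = 264

264


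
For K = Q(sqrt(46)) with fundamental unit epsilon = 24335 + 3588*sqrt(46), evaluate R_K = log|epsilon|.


epsilon = 24335 + 3588*sqrt(46)
= 48670.0000
R = ln(48670.0000)
= 10.7928

10.7928


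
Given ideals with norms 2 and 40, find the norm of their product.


N(IJ) = N(I) * N(J)
= 2 * 40
= 80

80


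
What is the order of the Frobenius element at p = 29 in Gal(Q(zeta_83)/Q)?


The Frobenius at p in Gal(Q(zeta_n)/Q) = (Z/nZ)* is the class of p, so its order is ord_83(29), the smallest k >= 1 with 29^k = 1 mod 83.
n = 83 = 83, phi(83) = 82; the order divides phi(n).
Divisors of 82: 1, 2, 41, 82
Repeated squaring mod 83: 29^1 = 29, 29^2 = 11, 29^4 = 38, 29^8 = 33, 29^16 = 10, 29^32 = 17, 29^64 = 40
Test divisors in increasing order:
  k=1: 29^1 = 29 mod 83
  k=2: 29^2 = 11 mod 83
  k=41: 29^41 = 17 * 33 * 29 = 1 mod 83  <- first divisor giving 1
Order = 41

41


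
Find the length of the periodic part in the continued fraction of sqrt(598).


Run the CF algorithm for sqrt(598).
a_0 = floor(sqrt(598)) = 24; set m_0=0, q_0=1.
Recurrence: m' = q*a - m,  q' = (d - m'^2)/q,  a' = floor((a_0 + m')/q').
  step 1: m=24, q=22, a=2
  step 2: m=20, q=9, a=4
  step 3: m=16, q=38, a=1
  step 4: m=22, q=3, a=15
  step 5: m=23, q=23, a=2
  step 6: m=23, q=3, a=15
  step 7: m=22, q=38, a=1
  step 8: m=16, q=9, a=4
  step 9: m=20, q=22, a=2
  step 10: m=24, q=1, a=48
a_10 = 2*a_0 = 48, so the period closes here.
sqrt(598) = [24; 2, 4, 1, 15, 2, 15, 1, 4, 2, 48]
Period length = 10

10


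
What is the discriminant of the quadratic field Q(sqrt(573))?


For K = Q(sqrt(d)) with d squarefree: disc(K) = d if d = 1 mod 4, and disc(K) = 4d if d = 2 or 3 mod 4.
Here d = 573, and d mod 4 = 1.
d = 1 mod 4 (O_K = Z[(1+sqrt(d))/2]), so disc(K) = d = 573

573


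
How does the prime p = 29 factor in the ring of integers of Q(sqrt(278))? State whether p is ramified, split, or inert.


K = Q(sqrt(278)). Since d mod 4 = 2, disc(K) = 1112.
Check p | disc: 1112 mod 29 = 10.
p does not divide disc. Compute Legendre symbol (d/p):
17^((29-1)/2) mod 29 = -1
(d/p) = -1, so p is inert: (p) stays prime with e=1, f=2, g=1.
Therefore p is inert.

inert


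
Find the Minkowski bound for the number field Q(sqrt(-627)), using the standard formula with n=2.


d = -627, d mod 4 = 1, so disc(K) = d = -627; |disc(K)| = 627
Imaginary quadratic field, so n = 2, s = r2 = 1, r1 = 0
M = (n!/n^n) * (4/pi)^s * sqrt(|disc(K)|) = (2!/2^2) * (4/pi)^1 * sqrt(627)
= 0.5 * 1.273240 * 25.039968
= 15.9409

15.9409


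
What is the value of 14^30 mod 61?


p = 61 is prime and the exponent is (p-1)/2 = 30, so by Euler's criterion 14^30 = (14/61) = +1 or -1 mod 61.
Compute by square-and-multiply:
  30 = 16 + 8 + 4 + 2 (binary 11110)
  Repeated squaring mod 61: 14^1 = 14, 14^2 = 13, 14^4 = 47, 14^8 = 13, 14^16 = 47
  14^30 = 14^16 * 14^8 * 14^4 * 14^2 = 47 * 13 * 47 * 13 mod 61
    47 * 13 = 611 = 1 mod 61
    1 * 47 = 47 = 47 mod 61
    47 * 13 = 611 = 1 mod 61
  14^30 = 1 mod 61
Result 1: 14 is a quadratic residue mod 61.
14^30 mod 61 = 1

1


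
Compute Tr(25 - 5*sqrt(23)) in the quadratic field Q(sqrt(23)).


Tr(a + b*sqrt(d)) = (a + b*sqrt(d)) + (a - b*sqrt(d)) = 2a
= 2 * (25)
= 50

50


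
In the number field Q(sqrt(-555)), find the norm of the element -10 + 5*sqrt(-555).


N(a + b*sqrt(d)) = a^2 - d*b^2
= (-10)^2 - (-555)*(5)^2
= 100 + 13875
= 13975

13975


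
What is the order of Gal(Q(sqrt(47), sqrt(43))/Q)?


The 2 square roots of distinct primes are multiplicatively independent over Q,
so [K:Q] = 2^2 and Gal(K/Q) is isomorphic to (Z/2Z)^2.
|Gal| = 2^2 = 4

4


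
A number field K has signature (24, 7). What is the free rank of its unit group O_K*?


By Dirichlet's unit theorem:
rank = r1 + r2 - 1
= 24 + 7 - 1
= 30

30


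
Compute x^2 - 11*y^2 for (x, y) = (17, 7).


x^2 - d*y^2
= 17^2 - 11*7^2
= 289 - 539
= -250

-250


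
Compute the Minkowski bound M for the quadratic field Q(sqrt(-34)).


d = -34, d mod 4 = 2, so disc(K) = 4d = -136; |disc(K)| = 136
Imaginary quadratic field, so n = 2, s = r2 = 1, r1 = 0
M = (n!/n^n) * (4/pi)^s * sqrt(|disc(K)|) = (2!/2^2) * (4/pi)^1 * sqrt(136)
= 0.5 * 1.273240 * 11.661904
= 7.4242

7.4242


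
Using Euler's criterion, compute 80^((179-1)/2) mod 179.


p = 179 is prime and the exponent is (p-1)/2 = 89, so by Euler's criterion 80^89 = (80/179) = +1 or -1 mod 179.
Compute by square-and-multiply:
  89 = 64 + 16 + 8 + 1 (binary 1011001)
  Repeated squaring mod 179: 80^1 = 80, 80^2 = 135, 80^4 = 146, 80^8 = 15, 80^16 = 46, 80^32 = 147, 80^64 = 129
  80^89 = 80^64 * 80^16 * 80^8 * 80^1 = 129 * 46 * 15 * 80 mod 179
    129 * 46 = 5934 = 27 mod 179
    27 * 15 = 405 = 47 mod 179
    47 * 80 = 3760 = 1 mod 179
  80^89 = 1 mod 179
Result 1: 80 is a quadratic residue mod 179.
80^89 mod 179 = 1

1


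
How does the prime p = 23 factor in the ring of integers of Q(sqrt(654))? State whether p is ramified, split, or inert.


K = Q(sqrt(654)). Since d mod 4 = 2, disc(K) = 2616.
Check p | disc: 2616 mod 23 = 17.
p does not divide disc. Compute Legendre symbol (d/p):
10^((23-1)/2) mod 23 = -1
(d/p) = -1, so p is inert: (p) stays prime with e=1, f=2, g=1.
Therefore p is inert.

inert


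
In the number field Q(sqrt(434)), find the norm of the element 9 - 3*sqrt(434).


N(a + b*sqrt(d)) = a^2 - d*b^2
= (9)^2 - (434)*(-3)^2
= 81 - 3906
= -3825

-3825


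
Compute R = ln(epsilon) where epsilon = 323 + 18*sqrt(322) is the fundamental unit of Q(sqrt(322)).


epsilon = 323 + 18*sqrt(322)
= 645.9985
R = ln(645.9985)
= 6.4708

6.4708


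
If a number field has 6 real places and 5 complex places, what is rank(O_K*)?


By Dirichlet's unit theorem:
rank = r1 + r2 - 1
= 6 + 5 - 1
= 10

10


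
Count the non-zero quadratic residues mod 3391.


For prime p, the number of non-zero quadratic residues is (p-1)/2.
= (3391-1)/2
= 1695

1695


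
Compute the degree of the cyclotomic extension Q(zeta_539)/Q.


The degree equals Euler's totient phi(539).
539 = 7^2 * 11
phi(539) = 420

420


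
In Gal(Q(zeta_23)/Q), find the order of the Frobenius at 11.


The Frobenius at p in Gal(Q(zeta_n)/Q) = (Z/nZ)* is the class of p, so its order is ord_23(11), the smallest k >= 1 with 11^k = 1 mod 23.
n = 23 = 23, phi(23) = 22; the order divides phi(n).
Divisors of 22: 1, 2, 11, 22
Repeated squaring mod 23: 11^1 = 11, 11^2 = 6, 11^4 = 13, 11^8 = 8, 11^16 = 18
Test divisors in increasing order:
  k=1: 11^1 = 11 mod 23
  k=2: 11^2 = 6 mod 23
  k=11: 11^11 = 8 * 6 * 11 = 22 mod 23
  k=22: 11^22 = 18 * 13 * 6 = 1 mod 23  <- first divisor giving 1
Order = 22

22


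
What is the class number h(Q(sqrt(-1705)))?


K = Q(sqrt(-1705)). d mod 4 = 3, so D = disc(K) = 4d = -6820
h(K) equals the number of primitive reduced positive-definite forms (a, b, c) = a*x^2 + b*x*y + c*y^2 with b^2 - 4ac = D,
where reduced means |b| <= a <= c, with b >= 0 whenever |b| = a or a = c, and primitive means gcd(a, b, c) = 1.
Reduced forces 3a^2 <= |D| = 6820, so 1 <= a <= 47; b must have the parity of D, and c = (b^2 - D)/(4a) must be an integer >= a.
Enumerate a = 1..47, b in [-a, a]:
  a=1: (1, 0, 1705)  [1]
  a=2: (2, 2, 853)  [1]
  a=3..4: none
  a=5: (5, 0, 341)  [1]
  a=6..9: none
  a=10: (10, 10, 173)  [1]
  a=11: (11, 0, 155)  [1]
  a=12..18: none
  a=19: (19, -18, 94), (19, 18, 94)  [2]
  a=20..21: none
  a=22: (22, 22, 83)  [1]
  a=23..28: none
  a=29: (29, -16, 61), (29, 16, 61)  [2]
  a=30: none
  a=31: (31, 0, 55)  [1]
  a=32..36: none
  a=37: (37, -32, 53), (37, 32, 53)  [2]
  a=38: (38, -18, 47), (38, 18, 47)  [2]
  a=39..42: none
  a=43: (43, 24, 43)  [1]
  a=44..47: none
Total reduced forms: 1 + 1 + 1 + 1 + 1 + 2 + 1 + 2 + 1 + 2 + 2 + 1 = 16
h = 16

16


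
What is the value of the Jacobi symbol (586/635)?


Compute (586/635) via quadratic reciprocity:
  pull out 2: (2/635) = -1  (since 635 mod 8 = 3)
  reciprocity: (293/635) -> +(635/293)
  reduce: (49/293)
  reciprocity: (49/293) -> +(293/49)
  reduce: (48/49)
  pull out 2: (2/49) = +1  (since 49 mod 8 = 1)
  pull out 2: (2/49) = +1  (since 49 mod 8 = 1)
  pull out 2: (2/49) = +1  (since 49 mod 8 = 1)
  pull out 2: (2/49) = +1  (since 49 mod 8 = 1)
  reciprocity: (3/49) -> +(49/3)
  reduce: (1/3)
  (1/3) = 1
Product of signs = -1

-1


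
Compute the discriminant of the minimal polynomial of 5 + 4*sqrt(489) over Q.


The element 5 + 4*sqrt(489) has minimal polynomial:
x^2 - 10*x - 7799
Discriminant = (-10)^2 - 4*(-7799)
= 100 + 31196
= 31296

31296


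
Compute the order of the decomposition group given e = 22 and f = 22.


|D_P| = e * f
= 22 * 22
= 484

484


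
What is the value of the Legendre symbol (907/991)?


p = 991 is prime, so compute (907/991) with the reciprocity algorithm (Jacobi-symbol steps: pull out 2s via (2/n), flip via reciprocity, reduce):
  reciprocity: (907/991) -> -(991/907)
  reduce: (84/907)
  pull out 2: (2/907) = -1  (since 907 mod 8 = 3)
  pull out 2: (2/907) = -1  (since 907 mod 8 = 3)
  reciprocity: (21/907) -> +(907/21)
  reduce: (4/21)
  pull out 2: (2/21) = -1  (since 21 mod 8 = 5)
  pull out 2: (2/21) = -1  (since 21 mod 8 = 5)
  (1/21) = 1
Product of signs = -1
(907/991) = -1

-1


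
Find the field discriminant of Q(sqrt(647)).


For K = Q(sqrt(d)) with d squarefree: disc(K) = d if d = 1 mod 4, and disc(K) = 4d if d = 2 or 3 mod 4.
Here d = 647, and d mod 4 = 3.
d = 3 mod 4, not 1 (O_K = Z[sqrt(d)]), so disc(K) = 4d = 4 * (647) = 2588

2588
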